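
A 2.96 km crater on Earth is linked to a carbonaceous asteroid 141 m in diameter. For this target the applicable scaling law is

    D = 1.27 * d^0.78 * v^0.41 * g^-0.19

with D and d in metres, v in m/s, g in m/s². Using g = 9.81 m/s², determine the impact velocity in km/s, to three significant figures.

Rearranging for v: v = [D / (1.27 · 141^0.78 · 9.81^-0.19)]^(1/0.41).
D = 2960 m.
141^0.78 = 47.47
9.81^-0.19 = 0.6480
Denominator = 1.27 × 47.47 × 0.6480 = 39.07
D / 39.07 = 2960 / 39.07 = 75.76
v = 75.76^(1/0.41) = 75.76^2.439 = 38367 m/s

v ≈ 38.4 km/s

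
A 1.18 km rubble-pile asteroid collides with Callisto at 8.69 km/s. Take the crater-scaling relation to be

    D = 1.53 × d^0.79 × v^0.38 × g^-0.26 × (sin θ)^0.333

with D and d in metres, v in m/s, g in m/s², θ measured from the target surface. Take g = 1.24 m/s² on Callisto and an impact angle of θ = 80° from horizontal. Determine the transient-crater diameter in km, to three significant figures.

In SI units: d = 1180 m, v = 8690 m/s.
d^0.79 = 1180^0.79 = 267.2
v^0.38 = 8690^0.38 = 31.39
g^-0.26 = 1.24^-0.26 = 0.9456
(sin 80°)^0.333 = 0.9848^0.333 = 0.9949
D = 1.53 × 267.2 × 31.39 × 0.9456 × 0.9949 = 12073 m
   = 12.07 km

D ≈ 12.1 km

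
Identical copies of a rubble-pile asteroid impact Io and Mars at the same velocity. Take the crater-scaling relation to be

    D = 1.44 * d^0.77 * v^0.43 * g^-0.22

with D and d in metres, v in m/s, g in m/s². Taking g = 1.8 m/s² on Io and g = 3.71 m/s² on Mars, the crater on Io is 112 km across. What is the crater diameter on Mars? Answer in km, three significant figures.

All impactor-dependent factors cancel in the ratio, leaving D_Mars/D_Io = (g_Mars/g_Io)^-0.22.
(3.71/1.8)^-0.22 = 2.061^-0.22 = 0.8529
D_Mars = 0.8529 × 112 km = 95.5 km

D ≈ 95.5 km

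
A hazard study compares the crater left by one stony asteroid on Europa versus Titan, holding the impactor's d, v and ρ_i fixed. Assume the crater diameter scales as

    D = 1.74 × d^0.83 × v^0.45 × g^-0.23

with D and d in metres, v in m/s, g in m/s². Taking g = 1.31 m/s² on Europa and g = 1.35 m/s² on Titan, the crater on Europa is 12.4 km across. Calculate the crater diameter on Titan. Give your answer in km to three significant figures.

All impactor-dependent factors cancel in the ratio, leaving D_Titan/D_Europa = (g_Titan/g_Europa)^-0.23.
(1.35/1.31)^-0.23 = 1.031^-0.23 = 0.9930
D_Titan = 0.9930 × 12.4 km = 12.3 km

D ≈ 12.3 km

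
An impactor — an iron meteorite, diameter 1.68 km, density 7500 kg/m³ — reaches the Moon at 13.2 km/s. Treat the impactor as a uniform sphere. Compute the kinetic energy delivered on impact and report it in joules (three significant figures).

E ≈ 1.62 × 10^21 J

d = 1680 m; v = 13200 m/s.
Mass m = (π/6) ρ d³ = (π/6) × 7500 × (1680)³ = 1.862 × 10^13 kg
E = ½ m v² = 0.5 × 1.862 × 10^13 × (13200)² = 1.622 × 10^21 J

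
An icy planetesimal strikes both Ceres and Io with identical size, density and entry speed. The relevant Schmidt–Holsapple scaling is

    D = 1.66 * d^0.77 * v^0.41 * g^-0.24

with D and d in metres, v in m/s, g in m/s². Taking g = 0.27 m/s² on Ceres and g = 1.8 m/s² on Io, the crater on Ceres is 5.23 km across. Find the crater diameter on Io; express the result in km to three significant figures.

All impactor-dependent factors cancel in the ratio, leaving D_Io/D_Ceres = (g_Io/g_Ceres)^-0.24.
(1.8/0.27)^-0.24 = 6.667^-0.24 = 0.6342
D_Io = 0.6342 × 5.23 km = 3.32 km

D ≈ 3.32 km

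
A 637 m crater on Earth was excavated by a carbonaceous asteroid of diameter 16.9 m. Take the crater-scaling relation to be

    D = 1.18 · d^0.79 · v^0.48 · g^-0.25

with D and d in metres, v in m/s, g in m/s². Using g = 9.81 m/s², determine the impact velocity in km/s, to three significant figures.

Rearranging for v: v = [D / (1.18 · 16.9^0.79 · 9.81^-0.25)]^(1/0.48).
16.9^0.79 = 9.333
9.81^-0.25 = 0.5650
Denominator = 1.18 × 9.333 × 0.5650 = 6.222
D / 6.222 = 637 / 6.222 = 102.4
v = 102.4^(1/0.48) = 102.4^2.0833 = 15419 m/s

v ≈ 15.4 km/s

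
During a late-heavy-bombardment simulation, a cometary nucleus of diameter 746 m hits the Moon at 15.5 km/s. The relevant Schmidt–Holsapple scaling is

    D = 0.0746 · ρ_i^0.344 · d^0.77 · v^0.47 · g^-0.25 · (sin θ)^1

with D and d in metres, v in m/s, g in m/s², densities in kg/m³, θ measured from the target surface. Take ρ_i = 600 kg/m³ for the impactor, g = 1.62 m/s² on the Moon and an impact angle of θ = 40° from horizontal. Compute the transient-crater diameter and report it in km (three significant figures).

D ≈ 5.83 km

In SI units: v = 15500 m/s.
ρ_i^0.344 = 600^0.344 = 9.030
d^0.77 = 746^0.77 = 162.9
v^0.47 = 15500^0.47 = 93.21
g^-0.25 = 1.62^-0.25 = 0.8864
(sin 40°)^1 = 0.6428^1 = 0.6428
D = 0.0746 × 9.030 × 162.9 × 93.21 × 0.8864 × 0.6428 = 5828 m
   = 5.828 km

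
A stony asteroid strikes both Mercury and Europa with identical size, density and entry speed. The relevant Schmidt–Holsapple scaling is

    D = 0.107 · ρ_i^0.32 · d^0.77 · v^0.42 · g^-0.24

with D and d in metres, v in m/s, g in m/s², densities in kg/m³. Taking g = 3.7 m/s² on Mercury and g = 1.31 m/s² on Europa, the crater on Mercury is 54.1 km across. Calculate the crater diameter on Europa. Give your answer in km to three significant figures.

D ≈ 69.4 km

All impactor-dependent factors cancel in the ratio, leaving D_Europa/D_Mercury = (g_Europa/g_Mercury)^-0.24.
(1.31/3.7)^-0.24 = 0.3541^-0.24 = 1.283
D_Europa = 1.283 × 54.1 km = 69.4 km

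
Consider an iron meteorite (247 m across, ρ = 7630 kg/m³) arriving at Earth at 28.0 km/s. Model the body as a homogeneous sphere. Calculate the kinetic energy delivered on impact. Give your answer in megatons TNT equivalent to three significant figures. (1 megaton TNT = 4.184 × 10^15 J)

v = 28000 m/s.
Mass m = (π/6) ρ d³ = (π/6) × 7630 × (247)³ = 6.020 × 10^10 kg
E = ½ m v² = 0.5 × 6.020 × 10^10 × (28000)² = 2.360 × 10^19 J
   = 2.360 × 10^19 / 4.184×10^15 = 5641 Mt

E ≈ 5640 Mt TNT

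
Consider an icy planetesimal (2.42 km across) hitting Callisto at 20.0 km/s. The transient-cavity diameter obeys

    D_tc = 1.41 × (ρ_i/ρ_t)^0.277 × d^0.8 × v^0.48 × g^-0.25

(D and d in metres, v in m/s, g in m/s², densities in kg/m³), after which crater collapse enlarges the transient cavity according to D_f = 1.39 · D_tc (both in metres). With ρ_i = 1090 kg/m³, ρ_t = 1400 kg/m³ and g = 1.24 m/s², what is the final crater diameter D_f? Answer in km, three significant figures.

D_f ≈ 102 km

In SI: d = 2420 m, v = 20000 m/s.
(ρ_i/ρ_t)^0.277 = (1090/1400)^0.277 = 0.9330
d^0.8 = 2420^0.8 = 509.4
v^0.48 = 20000^0.48 = 116.0
g^-0.25 = 1.24^-0.25 = 0.9476
D_tc = 1.41 × 0.9330 × 509.4 × 116.0 × 0.9476 = 73660 m
D_f = 1.39 × 73660 = 1.024 × 10^5 m
     = 102.4 km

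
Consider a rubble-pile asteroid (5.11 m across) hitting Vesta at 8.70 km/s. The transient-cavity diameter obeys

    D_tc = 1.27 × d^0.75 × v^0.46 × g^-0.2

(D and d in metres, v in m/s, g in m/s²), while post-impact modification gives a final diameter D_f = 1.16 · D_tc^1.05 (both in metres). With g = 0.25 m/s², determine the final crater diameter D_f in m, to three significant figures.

D_f ≈ 576 m

v = 8700 m/s.
d^0.75 = 5.11^0.75 = 3.399
v^0.46 = 8700^0.46 = 64.89
g^-0.2 = 0.25^-0.2 = 1.320
D_tc = 1.27 × 3.399 × 64.89 × 1.320 = 369.7 m
D_f = 1.16 × (369.7)^1.05 = 576.4 m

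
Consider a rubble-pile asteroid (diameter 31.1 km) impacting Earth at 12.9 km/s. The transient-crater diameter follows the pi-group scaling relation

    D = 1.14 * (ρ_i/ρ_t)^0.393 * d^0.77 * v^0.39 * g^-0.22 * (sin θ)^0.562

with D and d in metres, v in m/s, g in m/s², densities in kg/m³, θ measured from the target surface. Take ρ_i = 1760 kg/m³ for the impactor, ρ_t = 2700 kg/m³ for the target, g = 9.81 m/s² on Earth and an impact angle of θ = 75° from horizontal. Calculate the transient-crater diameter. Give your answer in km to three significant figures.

In SI units: d = 31100 m, v = 12900 m/s.
(ρ_i/ρ_t)^0.393 = (1760/2700)^0.393 = 0.8452
d^0.77 = 31100^0.77 = 2880
v^0.39 = 12900^0.39 = 40.10
g^-0.22 = 9.81^-0.22 = 0.6051
(sin 75°)^0.562 = 0.9659^0.562 = 0.9807
D = 1.14 × 0.8452 × 2880 × 40.10 × 0.6051 × 0.9807 = 66034 m
   = 66.03 km

D ≈ 66.0 km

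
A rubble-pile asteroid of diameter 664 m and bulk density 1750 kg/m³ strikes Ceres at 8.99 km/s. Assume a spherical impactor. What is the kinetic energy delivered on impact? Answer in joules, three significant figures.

v = 8990 m/s.
Mass m = (π/6) ρ d³ = (π/6) × 1750 × (664)³ = 2.683 × 10^11 kg
E = ½ m v² = 0.5 × 2.683 × 10^11 × (8990)² = 1.084 × 10^19 J

E ≈ 1.08 × 10^19 J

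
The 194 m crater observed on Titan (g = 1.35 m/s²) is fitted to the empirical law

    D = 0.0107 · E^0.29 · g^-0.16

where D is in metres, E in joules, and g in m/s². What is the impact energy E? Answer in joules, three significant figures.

Rearranging: E = [D / (0.0107 · g^-0.16)]^(1/0.29).
g^-0.16 = 1.35^-0.16 = 0.9531
D / (0.0107 × 0.9531) = 194 / (0.01020) = 1.902 × 10^4
E = (1.902 × 10^4)^3.4483 = 5.702 × 10^14 J

E ≈ 5.70 × 10^14 J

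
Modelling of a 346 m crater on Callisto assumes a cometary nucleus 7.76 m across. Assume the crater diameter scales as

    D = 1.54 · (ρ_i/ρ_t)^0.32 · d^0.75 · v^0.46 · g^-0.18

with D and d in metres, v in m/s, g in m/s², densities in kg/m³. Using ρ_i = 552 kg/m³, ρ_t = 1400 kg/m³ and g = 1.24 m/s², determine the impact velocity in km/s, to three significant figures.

v ≈ 9.53 km/s

Rearranging for v: v = [D / (1.54 · (552/1400)^0.32 · 7.76^0.75 · 1.24^-0.18)]^(1/0.46).
(552/1400)^0.32 = 0.7424
7.76^0.75 = 4.649
1.24^-0.18 = 0.9620
Denominator = 1.54 × 0.7424 × 4.649 × 0.9620 = 5.113
D / 5.113 = 346 / 5.113 = 67.67
v = 67.67^(1/0.46) = 67.67^2.1739 = 9530 m/s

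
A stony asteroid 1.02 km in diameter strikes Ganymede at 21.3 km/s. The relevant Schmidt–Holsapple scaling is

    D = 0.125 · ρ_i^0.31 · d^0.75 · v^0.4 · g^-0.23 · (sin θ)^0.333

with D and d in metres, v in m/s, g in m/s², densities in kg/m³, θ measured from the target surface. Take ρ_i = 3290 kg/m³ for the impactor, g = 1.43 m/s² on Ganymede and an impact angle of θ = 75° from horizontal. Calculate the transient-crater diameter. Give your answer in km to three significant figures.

In SI units: d = 1020 m, v = 21300 m/s.
ρ_i^0.31 = 3290^0.31 = 12.31
d^0.75 = 1020^0.75 = 180.5
v^0.4 = 21300^0.4 = 53.87
g^-0.23 = 1.43^-0.23 = 0.9210
(sin 75°)^0.333 = 0.9659^0.333 = 0.9885
D = 0.125 × 12.31 × 180.5 × 53.87 × 0.9210 × 0.9885 = 13622 m
   = 13.62 km

D ≈ 13.6 km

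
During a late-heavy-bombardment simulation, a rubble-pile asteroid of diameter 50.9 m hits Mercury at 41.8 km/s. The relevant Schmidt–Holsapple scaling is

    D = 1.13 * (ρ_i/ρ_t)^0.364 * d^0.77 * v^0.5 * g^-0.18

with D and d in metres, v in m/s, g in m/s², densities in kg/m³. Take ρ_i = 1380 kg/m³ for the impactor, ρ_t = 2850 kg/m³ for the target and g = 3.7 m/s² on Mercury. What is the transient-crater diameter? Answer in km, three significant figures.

D ≈ 2.89 km

In SI units: v = 41800 m/s.
(ρ_i/ρ_t)^0.364 = (1380/2850)^0.364 = 0.7680
d^0.77 = 50.9^0.77 = 20.61
v^0.5 = 41800^0.5 = 204.5
g^-0.18 = 3.7^-0.18 = 0.7902
D = 1.13 × 0.7680 × 20.61 × 204.5 × 0.7902 = 2890 m
   = 2.890 km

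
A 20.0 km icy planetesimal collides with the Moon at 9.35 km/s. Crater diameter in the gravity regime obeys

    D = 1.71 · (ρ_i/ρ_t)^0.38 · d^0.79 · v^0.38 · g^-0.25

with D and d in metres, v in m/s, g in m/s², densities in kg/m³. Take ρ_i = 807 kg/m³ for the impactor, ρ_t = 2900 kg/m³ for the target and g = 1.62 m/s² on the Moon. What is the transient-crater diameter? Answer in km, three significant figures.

D ≈ 75.2 km

In SI units: d = 20000 m, v = 9350 m/s.
(ρ_i/ρ_t)^0.38 = (807/2900)^0.38 = 0.6150
d^0.79 = 20000^0.79 = 2499
v^0.38 = 9350^0.38 = 32.28
g^-0.25 = 1.62^-0.25 = 0.8864
D = 1.71 × 0.6150 × 2499 × 32.28 × 0.8864 = 75197 m
   = 75.20 km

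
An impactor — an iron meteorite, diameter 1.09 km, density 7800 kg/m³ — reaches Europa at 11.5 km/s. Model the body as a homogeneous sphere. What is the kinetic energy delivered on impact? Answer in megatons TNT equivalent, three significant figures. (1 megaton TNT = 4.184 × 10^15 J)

E ≈ 83600 Mt TNT

d = 1090 m; v = 11500 m/s.
Mass m = (π/6) ρ d³ = (π/6) × 7800 × (1090)³ = 5.289 × 10^12 kg
E = ½ m v² = 0.5 × 5.289 × 10^12 × (11500)² = 3.497 × 10^20 J
   = 3.497 × 10^20 / 4.184×10^15 = 83580 Mt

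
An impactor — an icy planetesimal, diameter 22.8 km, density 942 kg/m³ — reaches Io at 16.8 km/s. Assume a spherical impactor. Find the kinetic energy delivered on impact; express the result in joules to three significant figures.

E ≈ 8.25 × 10^23 J

d = 22800 m; v = 16800 m/s.
Mass m = (π/6) ρ d³ = (π/6) × 942 × (22800)³ = 5.846 × 10^15 kg
E = ½ m v² = 0.5 × 5.846 × 10^15 × (16800)² = 8.250 × 10^23 J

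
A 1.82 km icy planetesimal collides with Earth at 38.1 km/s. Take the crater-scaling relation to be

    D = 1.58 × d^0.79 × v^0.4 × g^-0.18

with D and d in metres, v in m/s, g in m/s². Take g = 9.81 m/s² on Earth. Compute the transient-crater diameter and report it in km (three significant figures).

In SI units: d = 1820 m, v = 38100 m/s.
d^0.79 = 1820^0.79 = 376.2
v^0.4 = 38100^0.4 = 67.98
g^-0.18 = 9.81^-0.18 = 0.6630
D = 1.58 × 376.2 × 67.98 × 0.6630 = 26790 m
   = 26.79 km

D ≈ 26.8 km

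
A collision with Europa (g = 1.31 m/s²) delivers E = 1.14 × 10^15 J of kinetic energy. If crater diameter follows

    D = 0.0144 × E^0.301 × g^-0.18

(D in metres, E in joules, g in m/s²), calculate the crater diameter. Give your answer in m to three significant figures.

D ≈ 467 m

E^0.301 = (1.14 × 10^15)^0.301 = 3.405 × 10^4
g^-0.18 = 1.31^-0.18 = 0.9526
D = 0.0144 × 3.405 × 10^4 × 0.9526 = 467.1 m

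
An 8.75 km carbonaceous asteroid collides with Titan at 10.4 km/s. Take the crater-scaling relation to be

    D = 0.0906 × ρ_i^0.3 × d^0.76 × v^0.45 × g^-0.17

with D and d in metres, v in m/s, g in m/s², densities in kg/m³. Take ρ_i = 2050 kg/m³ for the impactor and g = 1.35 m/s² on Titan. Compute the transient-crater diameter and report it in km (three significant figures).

D ≈ 54.0 km

In SI units: d = 8750 m, v = 10400 m/s.
ρ_i^0.3 = 2050^0.3 = 9.852
d^0.76 = 8750^0.76 = 990.7
v^0.45 = 10400^0.45 = 64.22
g^-0.17 = 1.35^-0.17 = 0.9503
D = 0.0906 × 9.852 × 990.7 × 64.22 × 0.9503 = 53967 m
   = 53.97 km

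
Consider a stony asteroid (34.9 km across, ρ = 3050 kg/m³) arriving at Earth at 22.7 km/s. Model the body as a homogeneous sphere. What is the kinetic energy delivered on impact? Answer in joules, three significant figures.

E ≈ 1.75 × 10^25 J

d = 34900 m; v = 22700 m/s.
Mass m = (π/6) ρ d³ = (π/6) × 3050 × (34900)³ = 6.789 × 10^16 kg
E = ½ m v² = 0.5 × 6.789 × 10^16 × (22700)² = 1.749 × 10^25 J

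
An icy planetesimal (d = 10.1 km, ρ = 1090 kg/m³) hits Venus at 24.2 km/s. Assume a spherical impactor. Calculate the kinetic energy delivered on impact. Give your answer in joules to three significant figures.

E ≈ 1.72 × 10^23 J

d = 10100 m; v = 24200 m/s.
Mass m = (π/6) ρ d³ = (π/6) × 1090 × (10100)³ = 5.880 × 10^14 kg
E = ½ m v² = 0.5 × 5.880 × 10^14 × (24200)² = 1.722 × 10^23 J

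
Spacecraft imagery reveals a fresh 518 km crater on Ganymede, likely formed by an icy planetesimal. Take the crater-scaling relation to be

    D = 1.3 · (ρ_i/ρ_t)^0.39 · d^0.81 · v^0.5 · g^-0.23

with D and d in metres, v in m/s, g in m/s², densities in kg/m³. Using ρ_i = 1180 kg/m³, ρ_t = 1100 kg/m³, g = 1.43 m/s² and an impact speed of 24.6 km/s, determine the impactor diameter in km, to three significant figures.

Rearranging for d: d = [D / (1.3 · (1180/1100)^0.39 · 24600^0.5 · 1.43^-0.23)]^(1/0.81).
D = 518000 m.
(1180/1100)^0.39 = 1.028
24600^0.5 = 156.8
1.43^-0.23 = 0.9210
Denominator = 1.3 × 1.028 × 156.8 × 0.9210 = 193.0
D / 193.0 = 518000 / 193.0 = 2684
d = 2684^(1/0.81) = 2684^1.2346 = 17107 m

d ≈ 17.1 km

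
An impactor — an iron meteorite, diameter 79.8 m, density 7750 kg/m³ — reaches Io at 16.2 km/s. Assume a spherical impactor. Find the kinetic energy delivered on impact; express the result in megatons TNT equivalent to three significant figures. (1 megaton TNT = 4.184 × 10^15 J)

E ≈ 64.7 Mt TNT

v = 16200 m/s.
Mass m = (π/6) ρ d³ = (π/6) × 7750 × (79.8)³ = 2.062 × 10^9 kg
E = ½ m v² = 0.5 × 2.062 × 10^9 × (16200)² = 2.706 × 10^17 J
   = 2.706 × 10^17 / 4.184×10^15 = 64.67 Mt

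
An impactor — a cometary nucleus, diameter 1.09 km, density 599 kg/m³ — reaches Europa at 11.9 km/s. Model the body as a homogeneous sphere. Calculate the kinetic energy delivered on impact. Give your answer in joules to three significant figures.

d = 1090 m; v = 11900 m/s.
Mass m = (π/6) ρ d³ = (π/6) × 599 × (1090)³ = 4.062 × 10^11 kg
E = ½ m v² = 0.5 × 4.062 × 10^11 × (11900)² = 2.876 × 10^19 J

E ≈ 2.88 × 10^19 J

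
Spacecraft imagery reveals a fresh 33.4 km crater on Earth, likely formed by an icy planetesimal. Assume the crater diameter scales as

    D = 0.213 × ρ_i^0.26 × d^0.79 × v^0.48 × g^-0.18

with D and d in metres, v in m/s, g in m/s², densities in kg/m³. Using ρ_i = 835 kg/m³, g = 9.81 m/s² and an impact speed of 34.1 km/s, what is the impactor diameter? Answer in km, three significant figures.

Rearranging for d: d = [D / (0.213 · 835^0.26 · 34100^0.48 · 9.81^-0.18)]^(1/0.79).
D = 33400 m.
835^0.26 = 5.750
34100^0.48 = 149.9
9.81^-0.18 = 0.6630
Denominator = 0.213 × 5.750 × 149.9 × 0.6630 = 121.7
D / 121.7 = 33400 / 121.7 = 274.4
d = 274.4^(1/0.79) = 274.4^1.2658 = 1220 m

d ≈ 1.22 km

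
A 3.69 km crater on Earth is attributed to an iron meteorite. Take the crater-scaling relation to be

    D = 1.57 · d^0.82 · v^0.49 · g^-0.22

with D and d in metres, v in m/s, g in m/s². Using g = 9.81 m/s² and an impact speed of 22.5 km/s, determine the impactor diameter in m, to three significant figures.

Rearranging for d: d = [D / (1.57 · 22500^0.49 · 9.81^-0.22)]^(1/0.82).
D = 3690 m.
22500^0.49 = 135.7
9.81^-0.22 = 0.6051
Denominator = 1.57 × 135.7 × 0.6051 = 128.9
D / 128.9 = 3690 / 128.9 = 28.63
d = 28.63^(1/0.82) = 28.63^1.2195 = 59.79 m

d ≈ 59.8 m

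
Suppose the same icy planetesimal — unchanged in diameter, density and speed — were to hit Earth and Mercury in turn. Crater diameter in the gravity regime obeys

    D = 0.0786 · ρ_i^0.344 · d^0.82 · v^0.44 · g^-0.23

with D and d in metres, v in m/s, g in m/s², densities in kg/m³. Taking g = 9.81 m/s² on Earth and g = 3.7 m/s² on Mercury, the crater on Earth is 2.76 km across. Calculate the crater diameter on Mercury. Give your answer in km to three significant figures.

D ≈ 3.45 km

All impactor-dependent factors cancel in the ratio, leaving D_Mercury/D_Earth = (g_Mercury/g_Earth)^-0.23.
(3.7/9.81)^-0.23 = 0.3772^-0.23 = 1.251
D_Mercury = 1.251 × 2.76 km = 3.45 km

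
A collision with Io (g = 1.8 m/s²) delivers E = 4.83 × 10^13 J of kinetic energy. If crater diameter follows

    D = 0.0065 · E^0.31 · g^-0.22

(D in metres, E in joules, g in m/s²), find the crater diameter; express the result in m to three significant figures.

D ≈ 99.7 m

E^0.31 = (4.83 × 10^13)^0.31 = 1.746 × 10^4
g^-0.22 = 1.8^-0.22 = 0.8787
D = 0.0065 × 1.746 × 10^4 × 0.8787 = 99.72 m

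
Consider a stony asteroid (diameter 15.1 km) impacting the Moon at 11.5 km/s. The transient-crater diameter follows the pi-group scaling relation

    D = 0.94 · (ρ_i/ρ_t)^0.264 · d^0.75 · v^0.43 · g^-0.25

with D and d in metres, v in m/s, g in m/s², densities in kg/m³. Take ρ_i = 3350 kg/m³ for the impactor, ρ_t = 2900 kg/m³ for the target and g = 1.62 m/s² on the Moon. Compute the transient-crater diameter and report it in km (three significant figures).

D ≈ 65.7 km

In SI units: d = 15100 m, v = 11500 m/s.
(ρ_i/ρ_t)^0.264 = (3350/2900)^0.264 = 1.039
d^0.75 = 15100^0.75 = 1362
v^0.43 = 11500^0.43 = 55.73
g^-0.25 = 1.62^-0.25 = 0.8864
D = 0.94 × 1.039 × 1362 × 55.73 × 0.8864 = 65711 m
   = 65.71 km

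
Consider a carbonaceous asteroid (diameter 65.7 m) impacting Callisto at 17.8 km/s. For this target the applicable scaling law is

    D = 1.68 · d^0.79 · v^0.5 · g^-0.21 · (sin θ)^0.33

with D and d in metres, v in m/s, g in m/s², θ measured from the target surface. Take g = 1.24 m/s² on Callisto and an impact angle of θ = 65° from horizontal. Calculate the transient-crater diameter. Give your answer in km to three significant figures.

In SI units: v = 17800 m/s.
d^0.79 = 65.7^0.79 = 27.28
v^0.5 = 17800^0.5 = 133.4
g^-0.21 = 1.24^-0.21 = 0.9558
(sin 65°)^0.33 = 0.9063^0.33 = 0.9681
D = 1.68 × 27.28 × 133.4 × 0.9558 × 0.9681 = 5657 m
   = 5.657 km

D ≈ 5.66 km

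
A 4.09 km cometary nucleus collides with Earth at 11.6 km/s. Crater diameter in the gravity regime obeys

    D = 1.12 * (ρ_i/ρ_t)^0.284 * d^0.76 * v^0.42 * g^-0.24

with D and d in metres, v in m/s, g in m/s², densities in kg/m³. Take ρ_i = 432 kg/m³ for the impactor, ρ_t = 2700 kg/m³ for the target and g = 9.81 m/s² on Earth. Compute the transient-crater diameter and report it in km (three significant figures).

In SI units: d = 4090 m, v = 11600 m/s.
(ρ_i/ρ_t)^0.284 = (432/2700)^0.284 = 0.5943
d^0.76 = 4090^0.76 = 555.8
v^0.42 = 11600^0.42 = 50.94
g^-0.24 = 9.81^-0.24 = 0.5781
D = 1.12 × 0.5943 × 555.8 × 50.94 × 0.5781 = 10894 m
   = 10.89 km

D ≈ 10.9 km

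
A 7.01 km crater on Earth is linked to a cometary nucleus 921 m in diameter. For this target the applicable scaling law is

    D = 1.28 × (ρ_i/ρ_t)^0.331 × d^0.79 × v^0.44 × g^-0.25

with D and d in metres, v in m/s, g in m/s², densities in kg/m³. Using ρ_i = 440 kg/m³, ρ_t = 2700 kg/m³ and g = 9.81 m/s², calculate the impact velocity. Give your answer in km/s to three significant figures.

Rearranging for v: v = [D / (1.28 · (440/2700)^0.331 · 921^0.79 · 9.81^-0.25)]^(1/0.44).
D = 7010 m.
(440/2700)^0.331 = 0.5485
921^0.79 = 219.7
9.81^-0.25 = 0.5650
Denominator = 1.28 × 0.5485 × 219.7 × 0.5650 = 87.15
D / 87.15 = 7010 / 87.15 = 80.44
v = 80.44^(1/0.44) = 80.44^2.2727 = 21408 m/s

v ≈ 21.4 km/s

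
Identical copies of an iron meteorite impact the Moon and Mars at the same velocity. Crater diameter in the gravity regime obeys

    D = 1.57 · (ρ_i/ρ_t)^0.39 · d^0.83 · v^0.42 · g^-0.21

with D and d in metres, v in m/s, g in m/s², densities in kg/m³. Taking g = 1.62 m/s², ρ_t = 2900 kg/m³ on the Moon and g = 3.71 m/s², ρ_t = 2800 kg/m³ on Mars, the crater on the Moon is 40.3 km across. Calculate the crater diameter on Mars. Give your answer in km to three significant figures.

D ≈ 34.3 km

The impactor-only factors (d, v, ρ_i) cancel in the ratio, leaving D_Mars/D_Moon = (g_Mars/g_Moon)^-0.21 · (ρ_t,Moon/ρ_t,Mars)^0.39.
(3.71/1.62)^-0.21 = 2.290^-0.21 = 0.8403
(2900/2800)^0.39 = 1.036^0.39 = 1.014
Ratio = 0.8403 × 1.014 = 0.8521
D_Mars = 0.8521 × 40.3 km = 34.3 km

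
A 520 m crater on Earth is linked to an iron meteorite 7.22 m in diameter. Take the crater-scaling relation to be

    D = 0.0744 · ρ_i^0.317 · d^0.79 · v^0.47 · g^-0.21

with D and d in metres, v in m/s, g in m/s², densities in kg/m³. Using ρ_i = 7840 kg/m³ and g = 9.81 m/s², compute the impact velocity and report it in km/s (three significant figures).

v ≈ 35.7 km/s

Rearranging for v: v = [D / (0.0744 · 7840^0.317 · 7.22^0.79 · 9.81^-0.21)]^(1/0.47).
7840^0.317 = 17.16
7.22^0.79 = 4.767
9.81^-0.21 = 0.6191
Denominator = 0.0744 × 17.16 × 4.767 × 0.6191 = 3.768
D / 3.768 = 520 / 3.768 = 138.0
v = 138.0^(1/0.47) = 138.0^2.1277 = 35729 m/s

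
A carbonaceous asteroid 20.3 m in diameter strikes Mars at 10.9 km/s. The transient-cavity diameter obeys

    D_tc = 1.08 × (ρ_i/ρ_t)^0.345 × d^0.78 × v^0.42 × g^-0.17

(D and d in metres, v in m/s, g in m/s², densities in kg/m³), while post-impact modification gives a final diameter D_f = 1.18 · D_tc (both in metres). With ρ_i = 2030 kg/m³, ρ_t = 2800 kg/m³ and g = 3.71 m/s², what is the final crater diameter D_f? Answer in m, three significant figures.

v = 10900 m/s.
(ρ_i/ρ_t)^0.345 = (2030/2800)^0.345 = 0.8950
d^0.78 = 20.3^0.78 = 10.47
v^0.42 = 10900^0.42 = 49.63
g^-0.17 = 3.71^-0.17 = 0.8002
D_tc = 1.08 × 0.8950 × 10.47 × 49.63 × 0.8002 = 401.9 m
D_f = 1.18 × 401.9 = 474.2 m

D_f ≈ 474 m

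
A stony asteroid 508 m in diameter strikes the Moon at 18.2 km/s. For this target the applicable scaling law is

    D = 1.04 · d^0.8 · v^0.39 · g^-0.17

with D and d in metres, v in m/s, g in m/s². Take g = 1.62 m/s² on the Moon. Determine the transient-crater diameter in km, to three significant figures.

In SI units: v = 18200 m/s.
d^0.8 = 508^0.8 = 146.1
v^0.39 = 18200^0.39 = 45.86
g^-0.17 = 1.62^-0.17 = 0.9213
D = 1.04 × 146.1 × 45.86 × 0.9213 = 6420 m
   = 6.420 km

D ≈ 6.42 km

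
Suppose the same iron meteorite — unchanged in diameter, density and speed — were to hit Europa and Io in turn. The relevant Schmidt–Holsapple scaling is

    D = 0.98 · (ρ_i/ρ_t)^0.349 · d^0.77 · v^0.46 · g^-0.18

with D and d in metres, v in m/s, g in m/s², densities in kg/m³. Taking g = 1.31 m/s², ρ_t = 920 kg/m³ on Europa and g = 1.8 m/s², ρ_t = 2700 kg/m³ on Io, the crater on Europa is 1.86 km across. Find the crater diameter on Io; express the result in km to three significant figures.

D ≈ 1.21 km

The impactor-only factors (d, v, ρ_i) cancel in the ratio, leaving D_Io/D_Europa = (g_Io/g_Europa)^-0.18 · (ρ_t,Europa/ρ_t,Io)^0.349.
(1.8/1.31)^-0.18 = 1.374^-0.18 = 0.9444
(920/2700)^0.349 = 0.3407^0.349 = 0.6867
Ratio = 0.9444 × 0.6867 = 0.6485
D_Io = 0.6485 × 1.86 km = 1.21 km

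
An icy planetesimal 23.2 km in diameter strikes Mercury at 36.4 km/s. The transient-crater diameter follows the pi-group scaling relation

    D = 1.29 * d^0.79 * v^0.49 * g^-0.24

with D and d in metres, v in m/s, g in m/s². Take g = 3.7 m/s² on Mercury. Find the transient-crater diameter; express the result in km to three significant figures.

In SI units: d = 23200 m, v = 36400 m/s.
d^0.79 = 23200^0.79 = 2810
v^0.49 = 36400^0.49 = 171.8
g^-0.24 = 3.7^-0.24 = 0.7305
D = 1.29 × 2810 × 171.8 × 0.7305 = 4.549 × 10^5 m
   = 454.9 km

D ≈ 455 km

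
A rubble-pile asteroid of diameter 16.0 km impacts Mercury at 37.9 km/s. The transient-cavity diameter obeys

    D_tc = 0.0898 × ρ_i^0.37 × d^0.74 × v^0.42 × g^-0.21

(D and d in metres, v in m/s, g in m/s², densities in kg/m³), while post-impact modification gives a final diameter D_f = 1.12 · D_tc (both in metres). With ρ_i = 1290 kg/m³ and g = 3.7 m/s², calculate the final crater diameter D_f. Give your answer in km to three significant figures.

In SI: d = 16000 m, v = 37900 m/s.
ρ_i^0.37 = 1290^0.37 = 14.16
d^0.74 = 16000^0.74 = 1291
v^0.42 = 37900^0.42 = 83.76
g^-0.21 = 3.7^-0.21 = 0.7598
D_tc = 0.0898 × 14.16 × 1291 × 83.76 × 0.7598 = 1.045 × 10^5 m
D_f = 1.12 × 1.045 × 10^5 = 1.170 × 10^5 m
     = 117.0 km

D_f ≈ 117 km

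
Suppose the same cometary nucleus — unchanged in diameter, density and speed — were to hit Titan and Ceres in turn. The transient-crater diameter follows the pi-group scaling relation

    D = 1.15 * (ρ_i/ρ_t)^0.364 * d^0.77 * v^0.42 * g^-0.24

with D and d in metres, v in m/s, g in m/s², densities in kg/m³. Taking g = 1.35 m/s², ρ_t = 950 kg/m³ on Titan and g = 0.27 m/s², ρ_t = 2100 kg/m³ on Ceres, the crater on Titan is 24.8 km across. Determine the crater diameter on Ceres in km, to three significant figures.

D ≈ 27.3 km

The impactor-only factors (d, v, ρ_i) cancel in the ratio, leaving D_Ceres/D_Titan = (g_Ceres/g_Titan)^-0.24 · (ρ_t,Titan/ρ_t,Ceres)^0.364.
(0.27/1.35)^-0.24 = 0.2000^-0.24 = 1.471
(950/2100)^0.364 = 0.4524^0.364 = 0.7492
Ratio = 1.471 × 0.7492 = 1.102
D_Ceres = 1.102 × 24.8 km = 27.3 km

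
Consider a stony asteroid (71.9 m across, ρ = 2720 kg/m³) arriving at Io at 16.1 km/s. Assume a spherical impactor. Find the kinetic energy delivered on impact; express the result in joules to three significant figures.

E ≈ 6.86 × 10^16 J

v = 16100 m/s.
Mass m = (π/6) ρ d³ = (π/6) × 2720 × (71.9)³ = 5.294 × 10^8 kg
E = ½ m v² = 0.5 × 5.294 × 10^8 × (16100)² = 6.861 × 10^16 J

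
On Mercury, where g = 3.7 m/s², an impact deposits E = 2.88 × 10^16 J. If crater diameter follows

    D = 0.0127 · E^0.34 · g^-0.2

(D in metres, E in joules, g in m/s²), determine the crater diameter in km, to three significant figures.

D ≈ 3.86 km

E^0.34 = (2.88 × 10^16)^0.34 = 3.946 × 10^5
g^-0.2 = 3.7^-0.2 = 0.7698
D = 0.0127 × 3.946 × 10^5 × 0.7698 = 3858 m
   = 3.858 km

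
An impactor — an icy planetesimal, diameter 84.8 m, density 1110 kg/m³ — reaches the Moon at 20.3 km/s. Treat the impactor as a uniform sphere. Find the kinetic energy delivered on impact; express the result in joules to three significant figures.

v = 20300 m/s.
Mass m = (π/6) ρ d³ = (π/6) × 1110 × (84.8)³ = 3.544 × 10^8 kg
E = ½ m v² = 0.5 × 3.544 × 10^8 × (20300)² = 7.302 × 10^16 J

E ≈ 7.30 × 10^16 J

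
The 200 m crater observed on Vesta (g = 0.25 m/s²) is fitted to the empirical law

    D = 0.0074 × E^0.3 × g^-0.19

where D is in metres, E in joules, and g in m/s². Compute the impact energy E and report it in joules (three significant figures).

Rearranging: E = [D / (0.0074 · g^-0.19)]^(1/0.3).
g^-0.19 = 0.25^-0.19 = 1.301
D / (0.0074 × 1.301) = 200 / (9.627 × 10^-3) = 2.077 × 10^4
E = (2.077 × 10^4)^3.3333 = 2.462 × 10^14 J

E ≈ 2.46 × 10^14 J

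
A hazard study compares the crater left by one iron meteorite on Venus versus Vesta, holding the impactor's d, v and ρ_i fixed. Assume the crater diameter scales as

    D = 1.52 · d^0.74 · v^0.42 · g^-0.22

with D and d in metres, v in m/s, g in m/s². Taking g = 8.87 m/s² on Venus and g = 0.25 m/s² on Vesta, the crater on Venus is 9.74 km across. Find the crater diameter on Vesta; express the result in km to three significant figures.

D ≈ 21.4 km

All impactor-dependent factors cancel in the ratio, leaving D_Vesta/D_Venus = (g_Vesta/g_Venus)^-0.22.
(0.25/8.87)^-0.22 = 0.02818^-0.22 = 2.193
D_Vesta = 2.193 × 9.74 km = 21.4 km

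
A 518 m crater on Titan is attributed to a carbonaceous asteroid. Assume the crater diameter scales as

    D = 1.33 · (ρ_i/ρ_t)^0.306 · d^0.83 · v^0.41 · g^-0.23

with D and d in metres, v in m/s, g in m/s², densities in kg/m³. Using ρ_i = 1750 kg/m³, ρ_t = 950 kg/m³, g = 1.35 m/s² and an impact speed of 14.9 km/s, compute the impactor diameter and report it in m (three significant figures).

Rearranging for d: d = [D / (1.33 · (1750/950)^0.306 · 14900^0.41 · 1.35^-0.23)]^(1/0.83).
(1750/950)^0.306 = 1.206
14900^0.41 = 51.41
1.35^-0.23 = 0.9333
Denominator = 1.33 × 1.206 × 51.41 × 0.9333 = 76.96
D / 76.96 = 518 / 76.96 = 6.731
d = 6.731^(1/0.83) = 6.731^1.2048 = 9.947 m

d ≈ 9.95 m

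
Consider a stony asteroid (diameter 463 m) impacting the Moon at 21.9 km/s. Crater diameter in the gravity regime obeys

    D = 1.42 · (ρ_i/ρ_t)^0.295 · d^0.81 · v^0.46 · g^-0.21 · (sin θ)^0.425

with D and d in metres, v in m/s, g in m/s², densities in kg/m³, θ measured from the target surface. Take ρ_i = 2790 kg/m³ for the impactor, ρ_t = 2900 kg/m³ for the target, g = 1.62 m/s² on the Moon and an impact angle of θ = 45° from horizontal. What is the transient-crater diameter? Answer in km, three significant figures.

D ≈ 15.7 km

In SI units: v = 21900 m/s.
(ρ_i/ρ_t)^0.295 = (2790/2900)^0.295 = 0.9887
d^0.81 = 463^0.81 = 144.3
v^0.46 = 21900^0.46 = 99.22
g^-0.21 = 1.62^-0.21 = 0.9037
(sin 45°)^0.425 = 0.7071^0.425 = 0.8630
D = 1.42 × 0.9887 × 144.3 × 99.22 × 0.9037 × 0.8630 = 15677 m
   = 15.68 km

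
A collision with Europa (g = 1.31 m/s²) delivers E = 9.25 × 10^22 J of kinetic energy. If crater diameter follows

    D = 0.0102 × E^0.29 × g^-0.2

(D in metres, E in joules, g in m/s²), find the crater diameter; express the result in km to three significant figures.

D ≈ 44.2 km

E^0.29 = (9.25 × 10^22)^0.29 = 4.573 × 10^6
g^-0.2 = 1.31^-0.2 = 0.9474
D = 0.0102 × 4.573 × 10^6 × 0.9474 = 44191 m
   = 44.19 km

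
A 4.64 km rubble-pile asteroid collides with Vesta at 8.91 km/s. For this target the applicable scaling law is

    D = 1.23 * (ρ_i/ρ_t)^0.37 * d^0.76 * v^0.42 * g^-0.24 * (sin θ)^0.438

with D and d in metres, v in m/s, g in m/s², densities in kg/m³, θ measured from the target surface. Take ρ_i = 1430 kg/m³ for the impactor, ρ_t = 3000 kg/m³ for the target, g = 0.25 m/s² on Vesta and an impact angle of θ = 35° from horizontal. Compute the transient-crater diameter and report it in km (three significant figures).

D ≈ 28.5 km

In SI units: d = 4640 m, v = 8910 m/s.
(ρ_i/ρ_t)^0.37 = (1430/3000)^0.37 = 0.7602
d^0.76 = 4640^0.76 = 611.7
v^0.42 = 8910^0.42 = 45.60
g^-0.24 = 0.25^-0.24 = 1.395
(sin 35°)^0.438 = 0.5736^0.438 = 0.7839
D = 1.23 × 0.7602 × 611.7 × 45.60 × 1.395 × 0.7839 = 28521 m
   = 28.52 km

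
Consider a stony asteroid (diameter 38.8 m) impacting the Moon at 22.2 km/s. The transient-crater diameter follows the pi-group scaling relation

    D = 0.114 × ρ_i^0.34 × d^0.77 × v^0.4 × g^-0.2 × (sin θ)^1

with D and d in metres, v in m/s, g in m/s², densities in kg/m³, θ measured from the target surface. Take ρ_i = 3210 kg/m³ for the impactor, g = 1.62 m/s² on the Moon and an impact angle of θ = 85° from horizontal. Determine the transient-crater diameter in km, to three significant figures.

In SI units: v = 22200 m/s.
ρ_i^0.34 = 3210^0.34 = 15.57
d^0.77 = 38.8^0.77 = 16.73
v^0.4 = 22200^0.4 = 54.77
g^-0.2 = 1.62^-0.2 = 0.9080
(sin 85°)^1 = 0.9962^1 = 0.9962
D = 0.114 × 15.57 × 16.73 × 54.77 × 0.9080 × 0.9962 = 1471 m
   = 1.471 km

D ≈ 1.47 km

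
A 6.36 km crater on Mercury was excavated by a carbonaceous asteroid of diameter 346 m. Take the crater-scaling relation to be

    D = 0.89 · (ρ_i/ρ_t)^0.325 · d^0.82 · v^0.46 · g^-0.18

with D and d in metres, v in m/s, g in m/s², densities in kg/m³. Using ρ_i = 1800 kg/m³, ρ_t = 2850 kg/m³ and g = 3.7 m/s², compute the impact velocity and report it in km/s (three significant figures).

Rearranging for v: v = [D / (0.89 · (1800/2850)^0.325 · 346^0.82 · 3.7^-0.18)]^(1/0.46).
D = 6360 m.
(1800/2850)^0.325 = 0.8613
346^0.82 = 120.8
3.7^-0.18 = 0.7902
Denominator = 0.89 × 0.8613 × 120.8 × 0.7902 = 73.17
D / 73.17 = 6360 / 73.17 = 86.92
v = 86.92^(1/0.46) = 86.92^2.1739 = 16423 m/s

v ≈ 16.4 km/s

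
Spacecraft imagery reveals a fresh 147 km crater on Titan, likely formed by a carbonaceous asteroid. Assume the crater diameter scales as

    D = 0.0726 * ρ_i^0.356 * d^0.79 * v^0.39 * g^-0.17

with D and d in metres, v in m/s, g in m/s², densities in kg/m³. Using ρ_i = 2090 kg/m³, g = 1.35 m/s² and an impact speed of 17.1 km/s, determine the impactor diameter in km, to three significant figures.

d ≈ 26.6 km

Rearranging for d: d = [D / (0.0726 · 2090^0.356 · 17100^0.39 · 1.35^-0.17)]^(1/0.79).
D = 147000 m.
2090^0.356 = 15.20
17100^0.39 = 44.76
1.35^-0.17 = 0.9503
Denominator = 0.0726 × 15.20 × 44.76 × 0.9503 = 46.94
D / 46.94 = 147000 / 46.94 = 3132
d = 3132^(1/0.79) = 3132^1.2658 = 26608 m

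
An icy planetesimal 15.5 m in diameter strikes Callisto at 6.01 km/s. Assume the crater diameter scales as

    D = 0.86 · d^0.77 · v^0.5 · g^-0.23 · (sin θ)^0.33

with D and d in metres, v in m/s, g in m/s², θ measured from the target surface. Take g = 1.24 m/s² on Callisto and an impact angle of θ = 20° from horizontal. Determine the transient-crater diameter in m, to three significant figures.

D ≈ 367 m

In SI units: v = 6010 m/s.
d^0.77 = 15.5^0.77 = 8.252
v^0.5 = 6010^0.5 = 77.52
g^-0.23 = 1.24^-0.23 = 0.9517
(sin 20°)^0.33 = 0.3420^0.33 = 0.7018
D = 0.86 × 8.252 × 77.52 × 0.9517 × 0.7018 = 367.4 m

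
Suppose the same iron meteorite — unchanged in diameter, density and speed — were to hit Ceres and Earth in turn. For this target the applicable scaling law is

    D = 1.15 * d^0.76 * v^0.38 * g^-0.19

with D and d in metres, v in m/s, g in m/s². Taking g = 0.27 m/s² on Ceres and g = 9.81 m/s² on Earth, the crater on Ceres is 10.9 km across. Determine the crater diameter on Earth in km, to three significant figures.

All impactor-dependent factors cancel in the ratio, leaving D_Earth/D_Ceres = (g_Earth/g_Ceres)^-0.19.
(9.81/0.27)^-0.19 = 36.33^-0.19 = 0.5053
D_Earth = 0.5053 × 10.9 km = 5.51 km

D ≈ 5.51 km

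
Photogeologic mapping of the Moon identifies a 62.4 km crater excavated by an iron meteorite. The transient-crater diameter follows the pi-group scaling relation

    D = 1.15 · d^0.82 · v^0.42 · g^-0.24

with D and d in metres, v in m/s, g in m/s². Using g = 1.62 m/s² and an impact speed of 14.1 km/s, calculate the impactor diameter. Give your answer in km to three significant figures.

Rearranging for d: d = [D / (1.15 · 14100^0.42 · 1.62^-0.24)]^(1/0.82).
D = 62400 m.
14100^0.42 = 55.29
1.62^-0.24 = 0.8907
Denominator = 1.15 × 55.29 × 0.8907 = 56.63
D / 56.63 = 62400 / 56.63 = 1102
d = 1102^(1/0.82) = 1102^1.2195 = 5128 m

d ≈ 5.13 km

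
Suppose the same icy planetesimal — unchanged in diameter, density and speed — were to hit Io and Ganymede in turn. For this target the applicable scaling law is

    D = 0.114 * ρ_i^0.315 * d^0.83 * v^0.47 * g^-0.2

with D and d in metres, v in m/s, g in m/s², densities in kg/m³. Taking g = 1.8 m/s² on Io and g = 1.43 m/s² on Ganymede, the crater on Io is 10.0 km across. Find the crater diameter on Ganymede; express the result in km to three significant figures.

D ≈ 10.5 km

All impactor-dependent factors cancel in the ratio, leaving D_Ganymede/D_Io = (g_Ganymede/g_Io)^-0.2.
(1.43/1.8)^-0.2 = 0.7944^-0.2 = 1.047
D_Ganymede = 1.047 × 10.0 km = 10.5 km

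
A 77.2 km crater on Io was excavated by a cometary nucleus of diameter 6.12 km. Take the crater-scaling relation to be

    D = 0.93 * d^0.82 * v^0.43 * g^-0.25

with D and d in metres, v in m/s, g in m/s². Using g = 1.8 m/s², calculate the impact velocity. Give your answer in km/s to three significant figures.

Rearranging for v: v = [D / (0.93 · 6120^0.82 · 1.8^-0.25)]^(1/0.43).
D = 77200 m.
6120^0.82 = 1274
1.8^-0.25 = 0.8633
Denominator = 0.93 × 1274 × 0.8633 = 1023
D / 1023 = 77200 / 1023 = 75.46
v = 75.46^(1/0.43) = 75.46^2.3256 = 23271 m/s

v ≈ 23.3 km/s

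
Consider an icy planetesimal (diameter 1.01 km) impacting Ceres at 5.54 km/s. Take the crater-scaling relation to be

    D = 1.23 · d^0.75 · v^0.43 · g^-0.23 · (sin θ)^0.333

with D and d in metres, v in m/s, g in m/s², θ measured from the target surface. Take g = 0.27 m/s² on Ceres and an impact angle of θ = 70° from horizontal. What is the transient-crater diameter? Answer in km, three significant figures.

In SI units: d = 1010 m, v = 5540 m/s.
d^0.75 = 1010^0.75 = 179.2
v^0.43 = 5540^0.43 = 40.71
g^-0.23 = 0.27^-0.23 = 1.351
(sin 70°)^0.333 = 0.9397^0.333 = 0.9795
D = 1.23 × 179.2 × 40.71 × 1.351 × 0.9795 = 11874 m
   = 11.87 km

D ≈ 11.9 km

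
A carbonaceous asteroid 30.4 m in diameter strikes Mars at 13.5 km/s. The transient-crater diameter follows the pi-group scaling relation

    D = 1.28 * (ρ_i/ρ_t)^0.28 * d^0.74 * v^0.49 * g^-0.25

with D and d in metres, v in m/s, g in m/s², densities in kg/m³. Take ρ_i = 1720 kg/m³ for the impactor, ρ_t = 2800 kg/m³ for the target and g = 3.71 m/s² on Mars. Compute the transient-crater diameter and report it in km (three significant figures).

D ≈ 1.06 km

In SI units: v = 13500 m/s.
(ρ_i/ρ_t)^0.28 = (1720/2800)^0.28 = 0.8725
d^0.74 = 30.4^0.74 = 12.51
v^0.49 = 13500^0.49 = 105.6
g^-0.25 = 3.71^-0.25 = 0.7205
D = 1.28 × 0.8725 × 12.51 × 105.6 × 0.7205 = 1063 m
   = 1.063 km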